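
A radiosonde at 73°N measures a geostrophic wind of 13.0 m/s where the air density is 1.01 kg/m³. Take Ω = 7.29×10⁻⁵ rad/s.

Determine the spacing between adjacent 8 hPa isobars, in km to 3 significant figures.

Coriolis parameter at 73°N:
f = 2Ω sin φ = 2 × 7.29×10⁻⁵ × sin 73° = 1.39×10⁻⁴ s⁻¹
Geostrophic balance rearranged: |∂P/∂n| = f ρ V_g
|∂P/∂n| = 1.39×10⁻⁴ × 1.01 × 13.0 = 1.83×10⁻³ Pa/m
Isobar spacing: Δn = ΔP/|∂P/∂n| = 800 Pa / 1.83×10⁻³ Pa/m = 436990 m ≈ 437 km

437 km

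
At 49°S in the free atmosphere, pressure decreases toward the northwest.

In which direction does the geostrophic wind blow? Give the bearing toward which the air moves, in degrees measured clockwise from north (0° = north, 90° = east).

225°

The pressure-gradient force points toward the northwest (bearing 315°).
Geostrophic balance: in the Southern Hemisphere the Coriolis force deflects motion to the left, so the geostrophic wind blows 90° to the left of the pressure-gradient force (low pressure on the right).
Rotating 315° by 90° counterclockwise gives 225° — the wind blows toward the southwest.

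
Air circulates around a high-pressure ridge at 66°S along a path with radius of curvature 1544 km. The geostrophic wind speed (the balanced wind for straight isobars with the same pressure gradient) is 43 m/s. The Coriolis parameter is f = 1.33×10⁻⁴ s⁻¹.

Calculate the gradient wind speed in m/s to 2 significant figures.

Around a high, pressure-gradient force acts outward with centrifugal, so Coriolis balances both:
fV = (1/ρ)|∂P/∂n| + V²/R  →  V² − fR·V + fR·V_g = 0
With fR = 1.33×10⁻⁴ × 1544×10³ m = 205 m/s:
V = [fR − √((fR)² − 4 fR V_g)]/2 = [205 − √(205² − 4×205×43)]/2 = 61.3 m/s
Supergeostrophic (V > V_g = 43 m/s), as expected around a high.

61 m/s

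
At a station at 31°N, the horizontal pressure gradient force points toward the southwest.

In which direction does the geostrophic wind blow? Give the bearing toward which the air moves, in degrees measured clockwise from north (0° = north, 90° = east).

315°

The pressure-gradient force points toward the southwest (bearing 225°).
Geostrophic balance: in the Northern Hemisphere the Coriolis force deflects motion to the right, so the geostrophic wind blows 90° to the right of the pressure-gradient force (low pressure on the left).
Rotating 225° by 90° clockwise gives 315° — the wind blows toward the northwest.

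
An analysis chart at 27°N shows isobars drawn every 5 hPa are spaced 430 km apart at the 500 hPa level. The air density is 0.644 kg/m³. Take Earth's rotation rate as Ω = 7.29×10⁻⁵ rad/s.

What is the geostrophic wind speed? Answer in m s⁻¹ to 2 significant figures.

27 m s⁻¹

Coriolis parameter at 27°N:
f = 2Ω sin φ = 2 × 7.29×10⁻⁵ × sin 27° = 6.62×10⁻⁵ s⁻¹
Pressure gradient: |∂P/∂n| = 500 Pa / 430000 m = 1.16×10⁻³ Pa/m
Geostrophic balance (pressure-gradient force = Coriolis force):
V_g = (1/(fρ)) |∂P/∂n| = 1.16×10⁻³ / (6.62×10⁻⁵ × 0.644) = 27.3 m/s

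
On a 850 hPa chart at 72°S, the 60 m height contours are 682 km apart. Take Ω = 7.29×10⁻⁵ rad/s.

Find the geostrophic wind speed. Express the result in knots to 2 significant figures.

Coriolis parameter at 72°S:
f = 2Ω sin φ = 2 × 7.29×10⁻⁵ × sin 72° = 1.39×10⁻⁴ s⁻¹
Height gradient: |∂Z/∂n| = 60 m / 682000 m = 8.80×10⁻⁵
On a pressure surface, geostrophic balance gives V_g = (g/f)|∂Z/∂n|:
V_g = 9.81 × 8.80×10⁻⁵ / 1.39×10⁻⁴ = 6.22 m/s
Converting: 6.22 m/s × 1.944 = 12 knots

12 knots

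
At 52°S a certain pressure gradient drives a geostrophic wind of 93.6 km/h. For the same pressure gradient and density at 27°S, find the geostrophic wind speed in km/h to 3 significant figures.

162 km/h

With the same pressure gradient and density, V_g ∝ 1/f ∝ 1/sin φ.
V₂ = V₁ · sin φ₁ / sin φ₂ = 93.6 × sin 52° / sin 27°
V₂ = 93.6 × 0.7880/0.4540 = 162 km/h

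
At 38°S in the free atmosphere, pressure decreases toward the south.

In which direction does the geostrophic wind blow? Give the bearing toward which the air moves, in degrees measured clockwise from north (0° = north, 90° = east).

The pressure-gradient force points toward the south (bearing 180°).
Geostrophic balance: in the Southern Hemisphere the Coriolis force deflects motion to the left, so the geostrophic wind blows 90° to the left of the pressure-gradient force (low pressure on the right).
Rotating 180° by 90° counterclockwise gives 090° — the wind blows toward the east.

090°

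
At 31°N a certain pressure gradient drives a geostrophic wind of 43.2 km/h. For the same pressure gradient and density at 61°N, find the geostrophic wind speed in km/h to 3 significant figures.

With the same pressure gradient and density, V_g ∝ 1/f ∝ 1/sin φ.
V₂ = V₁ · sin φ₁ / sin φ₂ = 43.2 × sin 31° / sin 61°
V₂ = 43.2 × 0.5150/0.8746 = 25.4 km/h

25.4 km/h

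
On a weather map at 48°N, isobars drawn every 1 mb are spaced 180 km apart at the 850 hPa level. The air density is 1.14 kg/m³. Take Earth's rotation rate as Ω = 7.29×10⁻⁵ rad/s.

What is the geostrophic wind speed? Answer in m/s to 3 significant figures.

Coriolis parameter at 48°N:
f = 2Ω sin φ = 2 × 7.29×10⁻⁵ × sin 48° = 1.08×10⁻⁴ s⁻¹
Pressure gradient: |∂P/∂n| = 100 Pa / 180000 m = 5.56×10⁻⁴ Pa/m
Geostrophic balance (pressure-gradient force = Coriolis force):
V_g = (1/(fρ)) |∂P/∂n| = 5.56×10⁻⁴ / (1.08×10⁻⁴ × 1.14) = 4.50 m/s

4.50 m/s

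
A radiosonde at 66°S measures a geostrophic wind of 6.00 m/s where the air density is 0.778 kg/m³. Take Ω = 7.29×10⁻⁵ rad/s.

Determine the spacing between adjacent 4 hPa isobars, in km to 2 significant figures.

Coriolis parameter at 66°S:
f = 2Ω sin φ = 2 × 7.29×10⁻⁵ × sin 66° = 1.33×10⁻⁴ s⁻¹
Geostrophic balance rearranged: |∂P/∂n| = f ρ V_g
|∂P/∂n| = 1.33×10⁻⁴ × 0.778 × 6.00 = 6.22×10⁻⁴ Pa/m
Isobar spacing: Δn = ΔP/|∂P/∂n| = 400 Pa / 6.22×10⁻⁴ Pa/m = 643341 m ≈ 640 km

640 km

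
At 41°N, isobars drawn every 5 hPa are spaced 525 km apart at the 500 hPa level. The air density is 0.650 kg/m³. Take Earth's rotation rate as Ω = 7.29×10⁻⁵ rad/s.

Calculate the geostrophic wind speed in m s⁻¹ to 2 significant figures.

Coriolis parameter at 41°N:
f = 2Ω sin φ = 2 × 7.29×10⁻⁵ × sin 41° = 9.57×10⁻⁵ s⁻¹
Pressure gradient: |∂P/∂n| = 500 Pa / 525000 m = 9.52×10⁻⁴ Pa/m
Geostrophic balance (pressure-gradient force = Coriolis force):
V_g = (1/(fρ)) |∂P/∂n| = 9.52×10⁻⁴ / (9.57×10⁻⁵ × 0.650) = 15.3 m/s

15 m s⁻¹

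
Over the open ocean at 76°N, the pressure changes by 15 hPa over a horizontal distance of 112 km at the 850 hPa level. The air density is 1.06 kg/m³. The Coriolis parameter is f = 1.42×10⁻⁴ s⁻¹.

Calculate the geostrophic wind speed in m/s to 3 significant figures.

Pressure gradient: |∂P/∂n| = 1500 Pa / 112000 m = 1.34×10⁻² Pa/m
Geostrophic balance (pressure-gradient force = Coriolis force):
V_g = (1/(fρ)) |∂P/∂n| = 1.34×10⁻² / (1.42×10⁻⁴ × 1.06) = 89.0 m/s

89.0 m/s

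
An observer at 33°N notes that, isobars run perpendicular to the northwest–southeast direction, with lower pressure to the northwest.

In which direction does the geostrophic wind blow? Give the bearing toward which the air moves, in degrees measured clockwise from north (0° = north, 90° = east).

The pressure-gradient force points toward the northwest (bearing 315°).
Geostrophic balance: in the Northern Hemisphere the Coriolis force deflects motion to the right, so the geostrophic wind blows 90° to the right of the pressure-gradient force (low pressure on the left).
Rotating 315° by 90° clockwise gives 045° — the wind blows toward the northeast.

045°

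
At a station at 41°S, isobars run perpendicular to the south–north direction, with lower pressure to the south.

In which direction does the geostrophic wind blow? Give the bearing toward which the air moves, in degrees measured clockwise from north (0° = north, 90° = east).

The pressure-gradient force points toward the south (bearing 180°).
Geostrophic balance: in the Southern Hemisphere the Coriolis force deflects motion to the left, so the geostrophic wind blows 90° to the left of the pressure-gradient force (low pressure on the right).
Rotating 180° by 90° counterclockwise gives 090° — the wind blows toward the east.

090°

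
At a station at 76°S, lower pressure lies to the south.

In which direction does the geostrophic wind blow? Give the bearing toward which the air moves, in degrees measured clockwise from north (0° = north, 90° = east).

The pressure-gradient force points toward the south (bearing 180°).
Geostrophic balance: in the Southern Hemisphere the Coriolis force deflects motion to the left, so the geostrophic wind blows 90° to the left of the pressure-gradient force (low pressure on the right).
Rotating 180° by 90° counterclockwise gives 090° — the wind blows toward the east.

090°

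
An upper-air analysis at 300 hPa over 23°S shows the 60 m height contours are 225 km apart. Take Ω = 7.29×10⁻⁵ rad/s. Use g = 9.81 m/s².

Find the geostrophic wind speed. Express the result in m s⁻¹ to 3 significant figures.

Coriolis parameter at 23°S:
f = 2Ω sin φ = 2 × 7.29×10⁻⁵ × sin 23° = 5.70×10⁻⁵ s⁻¹
Height gradient: |∂Z/∂n| = 60 m / 225000 m = 2.67×10⁻⁴
On a pressure surface, geostrophic balance gives V_g = (g/f)|∂Z/∂n|:
V_g = 9.81 × 2.67×10⁻⁴ / 5.70×10⁻⁵ = 45.9 m/s

45.9 m s⁻¹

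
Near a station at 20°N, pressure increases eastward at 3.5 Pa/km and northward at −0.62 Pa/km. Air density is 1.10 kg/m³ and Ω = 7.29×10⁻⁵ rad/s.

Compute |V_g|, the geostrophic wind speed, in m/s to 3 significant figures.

64.8 m/s

Coriolis parameter at 20°N:
f = 2Ω sin φ = 2 × 7.29×10⁻⁵ × sin 20° = 4.99×10⁻⁵ s⁻¹
Component geostrophic relations (x east, y north):
u_g = −(1/(fρ)) ∂P/∂y,  v_g = (1/(fρ)) ∂P/∂x
u_g = −(−0.62×10⁻³)/(4.99×10⁻⁵ × 1.10) = 11.3 m/s;  v_g = (3.5×10⁻³)/(4.99×10⁻⁵ × 1.10) = 63.8 m/s
|V_g| = √(u_g² + v_g²) = 64.8 m/s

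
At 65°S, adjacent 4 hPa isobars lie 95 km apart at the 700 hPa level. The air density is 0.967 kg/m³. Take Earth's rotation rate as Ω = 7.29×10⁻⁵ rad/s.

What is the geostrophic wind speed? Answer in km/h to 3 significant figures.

Coriolis parameter at 65°S:
f = 2Ω sin φ = 2 × 7.29×10⁻⁵ × sin 65° = 1.32×10⁻⁴ s⁻¹
Pressure gradient: |∂P/∂n| = 400 Pa / 95000 m = 4.21×10⁻³ Pa/m
Geostrophic balance (pressure-gradient force = Coriolis force):
V_g = (1/(fρ)) |∂P/∂n| = 4.21×10⁻³ / (1.32×10⁻⁴ × 0.967) = 33.0 m/s
Converting: 33.0 m/s × 3.6 = 119 km/h

119 km/h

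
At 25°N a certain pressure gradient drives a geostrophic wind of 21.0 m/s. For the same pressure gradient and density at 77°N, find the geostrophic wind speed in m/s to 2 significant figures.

With the same pressure gradient and density, V_g ∝ 1/f ∝ 1/sin φ.
V₂ = V₁ · sin φ₁ / sin φ₂ = 21.0 × sin 25° / sin 77°
V₂ = 21.0 × 0.4226/0.9744 = 9.1 m/s

9.1 m/s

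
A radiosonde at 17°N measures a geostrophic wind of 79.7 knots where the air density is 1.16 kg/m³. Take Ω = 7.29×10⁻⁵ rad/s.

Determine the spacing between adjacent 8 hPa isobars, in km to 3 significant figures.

Coriolis parameter at 17°N:
f = 2Ω sin φ = 2 × 7.29×10⁻⁵ × sin 17° = 4.26×10⁻⁵ s⁻¹
Wind speed in SI: 79.7 knots = 41.0 m/s
Geostrophic balance rearranged: |∂P/∂n| = f ρ V_g
|∂P/∂n| = 4.26×10⁻⁵ × 1.16 × 41.0 = 2.03×10⁻³ Pa/m
Isobar spacing: Δn = ΔP/|∂P/∂n| = 800 Pa / 2.03×10⁻³ Pa/m = 394587 m ≈ 395 km

395 km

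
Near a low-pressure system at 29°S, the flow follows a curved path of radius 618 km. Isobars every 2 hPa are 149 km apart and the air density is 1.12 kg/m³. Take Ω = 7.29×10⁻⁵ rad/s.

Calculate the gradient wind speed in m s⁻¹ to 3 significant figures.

Coriolis parameter at 29°S:
f = 2Ω sin φ = 2 × 7.29×10⁻⁵ × sin 29° = 7.07×10⁻⁵ s⁻¹
Pressure gradient: |∂P/∂n| = 200 Pa / 149000 m = 1.34×10⁻³ Pa/m
Geostrophic speed: V_g = |∂P/∂n|/(fρ) = 1.34×10⁻³/(7.07×10⁻⁵ × 1.12) = 17.0 m/s
Around a low, centrifugal force acts outward with Coriolis, so pressure-gradient force balances both:
(1/ρ)|∂P/∂n| = fV + V²/R  →  V² + fR·V − fR·V_g = 0
With fR = 7.07×10⁻⁵ × 618×10³ m = 43.7 m/s:
V = [−fR + √((fR)² + 4 fR V_g)]/2 = [−43.7 + √(43.7² + 4×43.7×17)]/2 = 13.1 m/s
Subgeostrophic (V < V_g = 17 m/s), as expected around a low.

13.1 m s⁻¹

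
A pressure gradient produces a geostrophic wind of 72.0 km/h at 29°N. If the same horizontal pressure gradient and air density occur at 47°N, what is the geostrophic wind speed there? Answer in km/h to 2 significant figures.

48 km/h

With the same pressure gradient and density, V_g ∝ 1/f ∝ 1/sin φ.
V₂ = V₁ · sin φ₁ / sin φ₂ = 72.0 × sin 29° / sin 47°
V₂ = 72.0 × 0.4848/0.7314 = 48 km/h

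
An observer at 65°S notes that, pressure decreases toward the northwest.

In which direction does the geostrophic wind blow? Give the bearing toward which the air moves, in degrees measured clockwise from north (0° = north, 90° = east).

225°

The pressure-gradient force points toward the northwest (bearing 315°).
Geostrophic balance: in the Southern Hemisphere the Coriolis force deflects motion to the left, so the geostrophic wind blows 90° to the left of the pressure-gradient force (low pressure on the right).
Rotating 315° by 90° counterclockwise gives 225° — the wind blows toward the southwest.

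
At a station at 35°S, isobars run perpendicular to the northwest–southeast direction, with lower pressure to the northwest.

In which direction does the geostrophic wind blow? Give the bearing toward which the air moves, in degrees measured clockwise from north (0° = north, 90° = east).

225°

The pressure-gradient force points toward the northwest (bearing 315°).
Geostrophic balance: in the Southern Hemisphere the Coriolis force deflects motion to the left, so the geostrophic wind blows 90° to the left of the pressure-gradient force (low pressure on the right).
Rotating 315° by 90° counterclockwise gives 225° — the wind blows toward the southwest.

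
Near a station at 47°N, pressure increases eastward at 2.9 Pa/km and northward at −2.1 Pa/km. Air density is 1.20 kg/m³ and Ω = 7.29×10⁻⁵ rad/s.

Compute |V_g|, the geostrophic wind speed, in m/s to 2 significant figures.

28 m/s

Coriolis parameter at 47°N:
f = 2Ω sin φ = 2 × 7.29×10⁻⁵ × sin 47° = 1.07×10⁻⁴ s⁻¹
Component geostrophic relations (x east, y north):
u_g = −(1/(fρ)) ∂P/∂y,  v_g = (1/(fρ)) ∂P/∂x
u_g = −(−2.1×10⁻³)/(1.07×10⁻⁴ × 1.20) = 16.4 m/s;  v_g = (2.9×10⁻³)/(1.07×10⁻⁴ × 1.20) = 22.7 m/s
|V_g| = √(u_g² + v_g²) = 28.0 m/s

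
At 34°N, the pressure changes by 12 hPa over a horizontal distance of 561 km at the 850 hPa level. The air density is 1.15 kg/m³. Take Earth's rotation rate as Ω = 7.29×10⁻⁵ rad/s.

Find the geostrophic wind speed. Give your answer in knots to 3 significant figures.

44.3 knots

Coriolis parameter at 34°N:
f = 2Ω sin φ = 2 × 7.29×10⁻⁵ × sin 34° = 8.15×10⁻⁵ s⁻¹
Pressure gradient: |∂P/∂n| = 1200 Pa / 561000 m = 2.14×10⁻³ Pa/m
Geostrophic balance (pressure-gradient force = Coriolis force):
V_g = (1/(fρ)) |∂P/∂n| = 2.14×10⁻³ / (8.15×10⁻⁵ × 1.15) = 22.8 m/s
Converting: 22.8 m/s × 1.944 = 44.3 knots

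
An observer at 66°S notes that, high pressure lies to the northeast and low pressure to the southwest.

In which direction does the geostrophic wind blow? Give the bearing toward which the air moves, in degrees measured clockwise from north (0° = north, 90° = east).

The pressure-gradient force points toward the southwest (bearing 225°).
Geostrophic balance: in the Southern Hemisphere the Coriolis force deflects motion to the left, so the geostrophic wind blows 90° to the left of the pressure-gradient force (low pressure on the right).
Rotating 225° by 90° counterclockwise gives 135° — the wind blows toward the southeast.

135°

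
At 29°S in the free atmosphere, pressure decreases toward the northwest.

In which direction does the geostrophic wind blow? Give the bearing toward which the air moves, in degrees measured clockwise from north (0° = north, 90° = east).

225°

The pressure-gradient force points toward the northwest (bearing 315°).
Geostrophic balance: in the Southern Hemisphere the Coriolis force deflects motion to the left, so the geostrophic wind blows 90° to the left of the pressure-gradient force (low pressure on the right).
Rotating 315° by 90° counterclockwise gives 225° — the wind blows toward the southwest.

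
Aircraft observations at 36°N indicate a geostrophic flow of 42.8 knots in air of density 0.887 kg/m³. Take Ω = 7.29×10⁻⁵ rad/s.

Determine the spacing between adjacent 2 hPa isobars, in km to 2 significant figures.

Coriolis parameter at 36°N:
f = 2Ω sin φ = 2 × 7.29×10⁻⁵ × sin 36° = 8.57×10⁻⁵ s⁻¹
Wind speed in SI: 42.8 knots = 22.0 m/s
Geostrophic balance rearranged: |∂P/∂n| = f ρ V_g
|∂P/∂n| = 8.57×10⁻⁵ × 0.887 × 22.0 = 1.67×10⁻³ Pa/m
Isobar spacing: Δn = ΔP/|∂P/∂n| = 200 Pa / 1.67×10⁻³ Pa/m = 119495 m ≈ 120 km

120 km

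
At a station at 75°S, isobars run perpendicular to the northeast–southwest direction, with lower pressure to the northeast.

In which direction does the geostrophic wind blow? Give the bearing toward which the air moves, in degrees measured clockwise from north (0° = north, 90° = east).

315°

The pressure-gradient force points toward the northeast (bearing 045°).
Geostrophic balance: in the Southern Hemisphere the Coriolis force deflects motion to the left, so the geostrophic wind blows 90° to the left of the pressure-gradient force (low pressure on the right).
Rotating 045° by 90° counterclockwise gives 315° — the wind blows toward the northwest.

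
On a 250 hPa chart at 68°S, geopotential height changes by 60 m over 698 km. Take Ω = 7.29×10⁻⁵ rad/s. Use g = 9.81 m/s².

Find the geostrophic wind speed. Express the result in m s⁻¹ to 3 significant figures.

6.24 m s⁻¹

Coriolis parameter at 68°S:
f = 2Ω sin φ = 2 × 7.29×10⁻⁵ × sin 68° = 1.35×10⁻⁴ s⁻¹
Height gradient: |∂Z/∂n| = 60 m / 698000 m = 8.60×10⁻⁵
On a pressure surface, geostrophic balance gives V_g = (g/f)|∂Z/∂n|:
V_g = 9.81 × 8.60×10⁻⁵ / 1.35×10⁻⁴ = 6.24 m/s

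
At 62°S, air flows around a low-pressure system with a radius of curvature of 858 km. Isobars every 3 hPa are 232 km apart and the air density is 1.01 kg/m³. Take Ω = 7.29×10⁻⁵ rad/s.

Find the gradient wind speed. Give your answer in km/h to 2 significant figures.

Coriolis parameter at 62°S:
f = 2Ω sin φ = 2 × 7.29×10⁻⁵ × sin 62° = 1.29×10⁻⁴ s⁻¹
Pressure gradient: |∂P/∂n| = 300 Pa / 232000 m = 1.29×10⁻³ Pa/m
Geostrophic speed: V_g = |∂P/∂n|/(fρ) = 1.29×10⁻³/(1.29×10⁻⁴ × 1.01) = 9.95 m/s
Around a low, centrifugal force acts outward with Coriolis, so pressure-gradient force balances both:
(1/ρ)|∂P/∂n| = fV + V²/R  →  V² + fR·V − fR·V_g = 0
With fR = 1.29×10⁻⁴ × 858×10³ m = 110 m/s:
V = [−fR + √((fR)² + 4 fR V_g)]/2 = [−110 + √(110² + 4×110×9.95)]/2 = 9.18 m/s
Subgeostrophic (V < V_g = 9.95 m/s), as expected around a low.
Converting: 9.18 m/s × 3.6 = 33 km/h

33 km/h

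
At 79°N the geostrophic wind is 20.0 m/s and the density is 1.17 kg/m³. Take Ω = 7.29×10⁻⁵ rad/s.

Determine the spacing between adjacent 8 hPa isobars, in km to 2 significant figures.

240 km

Coriolis parameter at 79°N:
f = 2Ω sin φ = 2 × 7.29×10⁻⁵ × sin 79° = 1.43×10⁻⁴ s⁻¹
Geostrophic balance rearranged: |∂P/∂n| = f ρ V_g
|∂P/∂n| = 1.43×10⁻⁴ × 1.17 × 20.0 = 3.35×10⁻³ Pa/m
Isobar spacing: Δn = ΔP/|∂P/∂n| = 800 Pa / 3.35×10⁻³ Pa/m = 238875 m ≈ 240 km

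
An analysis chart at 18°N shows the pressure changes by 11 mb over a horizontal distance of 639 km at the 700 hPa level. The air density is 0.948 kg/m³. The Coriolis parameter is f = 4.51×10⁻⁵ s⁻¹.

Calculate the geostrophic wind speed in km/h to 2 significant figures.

140 km/h

Pressure gradient: |∂P/∂n| = 1100 Pa / 639000 m = 1.72×10⁻³ Pa/m
Geostrophic balance (pressure-gradient force = Coriolis force):
V_g = (1/(fρ)) |∂P/∂n| = 1.72×10⁻³ / (4.51×10⁻⁵ × 0.948) = 40.3 m/s
Converting: 40.3 m/s × 3.6 = 140 km/h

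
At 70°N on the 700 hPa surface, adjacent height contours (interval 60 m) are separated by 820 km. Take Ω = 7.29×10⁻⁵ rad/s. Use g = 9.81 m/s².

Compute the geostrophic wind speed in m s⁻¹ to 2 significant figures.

Coriolis parameter at 70°N:
f = 2Ω sin φ = 2 × 7.29×10⁻⁵ × sin 70° = 1.37×10⁻⁴ s⁻¹
Height gradient: |∂Z/∂n| = 60 m / 820000 m = 7.32×10⁻⁵
On a pressure surface, geostrophic balance gives V_g = (g/f)|∂Z/∂n|:
V_g = 9.81 × 7.32×10⁻⁵ / 1.37×10⁻⁴ = 5.24 m/s

5.2 m s⁻¹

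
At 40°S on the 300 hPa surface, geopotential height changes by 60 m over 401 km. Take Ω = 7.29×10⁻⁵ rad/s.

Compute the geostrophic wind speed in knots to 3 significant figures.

30.4 knots

Coriolis parameter at 40°S:
f = 2Ω sin φ = 2 × 7.29×10⁻⁵ × sin 40° = 9.37×10⁻⁵ s⁻¹
Height gradient: |∂Z/∂n| = 60 m / 401000 m = 1.50×10⁻⁴
On a pressure surface, geostrophic balance gives V_g = (g/f)|∂Z/∂n|:
V_g = 9.81 × 1.50×10⁻⁴ / 9.37×10⁻⁵ = 15.7 m/s
Converting: 15.7 m/s × 1.944 = 30.4 knots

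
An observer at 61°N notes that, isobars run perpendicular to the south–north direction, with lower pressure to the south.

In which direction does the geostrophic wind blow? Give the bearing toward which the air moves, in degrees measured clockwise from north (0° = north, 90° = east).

The pressure-gradient force points toward the south (bearing 180°).
Geostrophic balance: in the Northern Hemisphere the Coriolis force deflects motion to the right, so the geostrophic wind blows 90° to the right of the pressure-gradient force (low pressure on the left).
Rotating 180° by 90° clockwise gives 270° — the wind blows toward the west.

270°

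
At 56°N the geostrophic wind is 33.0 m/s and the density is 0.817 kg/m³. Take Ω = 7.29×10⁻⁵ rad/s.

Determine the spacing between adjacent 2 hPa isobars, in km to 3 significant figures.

61.4 km

Coriolis parameter at 56°N:
f = 2Ω sin φ = 2 × 7.29×10⁻⁵ × sin 56° = 1.21×10⁻⁴ s⁻¹
Geostrophic balance rearranged: |∂P/∂n| = f ρ V_g
|∂P/∂n| = 1.21×10⁻⁴ × 0.817 × 33.0 = 3.26×10⁻³ Pa/m
Isobar spacing: Δn = ΔP/|∂P/∂n| = 200 Pa / 3.26×10⁻³ Pa/m = 61371 m ≈ 61.4 km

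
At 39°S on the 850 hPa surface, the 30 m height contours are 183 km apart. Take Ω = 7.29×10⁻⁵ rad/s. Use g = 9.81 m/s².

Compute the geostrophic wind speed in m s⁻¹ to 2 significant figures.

18 m s⁻¹

Coriolis parameter at 39°S:
f = 2Ω sin φ = 2 × 7.29×10⁻⁵ × sin 39° = 9.18×10⁻⁵ s⁻¹
Height gradient: |∂Z/∂n| = 30 m / 183000 m = 1.64×10⁻⁴
On a pressure surface, geostrophic balance gives V_g = (g/f)|∂Z/∂n|:
V_g = 9.81 × 1.64×10⁻⁴ / 9.18×10⁻⁵ = 17.5 m/s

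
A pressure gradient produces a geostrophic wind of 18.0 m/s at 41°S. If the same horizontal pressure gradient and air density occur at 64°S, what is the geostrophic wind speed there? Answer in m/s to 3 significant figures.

13.1 m/s

With the same pressure gradient and density, V_g ∝ 1/f ∝ 1/sin φ.
V₂ = V₁ · sin φ₁ / sin φ₂ = 18.0 × sin 41° / sin 64°
V₂ = 18.0 × 0.6561/0.8988 = 13.1 m/s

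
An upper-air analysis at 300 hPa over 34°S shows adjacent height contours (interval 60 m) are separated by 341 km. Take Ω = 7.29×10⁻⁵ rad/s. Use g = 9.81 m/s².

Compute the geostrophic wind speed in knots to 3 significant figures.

Coriolis parameter at 34°S:
f = 2Ω sin φ = 2 × 7.29×10⁻⁵ × sin 34° = 8.15×10⁻⁵ s⁻¹
Height gradient: |∂Z/∂n| = 60 m / 341000 m = 1.76×10⁻⁴
On a pressure surface, geostrophic balance gives V_g = (g/f)|∂Z/∂n|:
V_g = 9.81 × 1.76×10⁻⁴ / 8.15×10⁻⁵ = 21.2 m/s
Converting: 21.2 m/s × 1.944 = 41.2 knots

41.2 knots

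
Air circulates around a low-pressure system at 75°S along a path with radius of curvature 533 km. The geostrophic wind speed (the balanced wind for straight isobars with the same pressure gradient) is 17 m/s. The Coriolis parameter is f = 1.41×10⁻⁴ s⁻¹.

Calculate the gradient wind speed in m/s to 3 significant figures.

14.3 m/s

Around a low, centrifugal force acts outward with Coriolis, so pressure-gradient force balances both:
(1/ρ)|∂P/∂n| = fV + V²/R  →  V² + fR·V − fR·V_g = 0
With fR = 1.41×10⁻⁴ × 533×10³ m = 75.2 m/s:
V = [−fR + √((fR)² + 4 fR V_g)]/2 = [−75.2 + √(75.2² + 4×75.2×17)]/2 = 14.3 m/s
Subgeostrophic (V < V_g = 17 m/s), as expected around a low.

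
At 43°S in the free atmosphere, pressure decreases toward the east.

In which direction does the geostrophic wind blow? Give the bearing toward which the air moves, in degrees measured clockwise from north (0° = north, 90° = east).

The pressure-gradient force points toward the east (bearing 090°).
Geostrophic balance: in the Southern Hemisphere the Coriolis force deflects motion to the left, so the geostrophic wind blows 90° to the left of the pressure-gradient force (low pressure on the right).
Rotating 090° by 90° counterclockwise gives 000° — the wind blows toward the north.

000°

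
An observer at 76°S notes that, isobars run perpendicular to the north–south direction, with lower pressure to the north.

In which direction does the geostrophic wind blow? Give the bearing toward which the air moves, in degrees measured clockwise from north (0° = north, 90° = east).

270°

The pressure-gradient force points toward the north (bearing 000°).
Geostrophic balance: in the Southern Hemisphere the Coriolis force deflects motion to the left, so the geostrophic wind blows 90° to the left of the pressure-gradient force (low pressure on the right).
Rotating 000° by 90° counterclockwise gives 270° — the wind blows toward the west.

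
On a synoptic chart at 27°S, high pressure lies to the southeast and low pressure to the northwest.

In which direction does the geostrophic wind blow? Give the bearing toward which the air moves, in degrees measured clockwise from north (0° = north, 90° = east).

225°

The pressure-gradient force points toward the northwest (bearing 315°).
Geostrophic balance: in the Southern Hemisphere the Coriolis force deflects motion to the left, so the geostrophic wind blows 90° to the left of the pressure-gradient force (low pressure on the right).
Rotating 315° by 90° counterclockwise gives 225° — the wind blows toward the southwest.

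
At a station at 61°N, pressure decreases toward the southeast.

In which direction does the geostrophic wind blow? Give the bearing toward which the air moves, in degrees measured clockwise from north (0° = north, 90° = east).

225°

The pressure-gradient force points toward the southeast (bearing 135°).
Geostrophic balance: in the Northern Hemisphere the Coriolis force deflects motion to the right, so the geostrophic wind blows 90° to the right of the pressure-gradient force (low pressure on the left).
Rotating 135° by 90° clockwise gives 225° — the wind blows toward the southwest.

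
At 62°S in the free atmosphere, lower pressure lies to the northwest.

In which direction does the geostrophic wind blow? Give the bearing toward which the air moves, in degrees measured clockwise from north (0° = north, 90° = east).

225°

The pressure-gradient force points toward the northwest (bearing 315°).
Geostrophic balance: in the Southern Hemisphere the Coriolis force deflects motion to the left, so the geostrophic wind blows 90° to the left of the pressure-gradient force (low pressure on the right).
Rotating 315° by 90° counterclockwise gives 225° — the wind blows toward the southwest.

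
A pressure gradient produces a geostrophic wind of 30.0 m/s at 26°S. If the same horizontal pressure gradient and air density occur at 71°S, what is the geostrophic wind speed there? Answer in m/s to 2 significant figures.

14 m/s

With the same pressure gradient and density, V_g ∝ 1/f ∝ 1/sin φ.
V₂ = V₁ · sin φ₁ / sin φ₂ = 30.0 × sin 26° / sin 71°
V₂ = 30.0 × 0.4384/0.9455 = 14 m/s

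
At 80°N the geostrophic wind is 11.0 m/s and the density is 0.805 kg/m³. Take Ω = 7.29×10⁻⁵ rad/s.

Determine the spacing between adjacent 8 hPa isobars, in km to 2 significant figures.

Coriolis parameter at 80°N:
f = 2Ω sin φ = 2 × 7.29×10⁻⁵ × sin 80° = 1.44×10⁻⁴ s⁻¹
Geostrophic balance rearranged: |∂P/∂n| = f ρ V_g
|∂P/∂n| = 1.44×10⁻⁴ × 0.805 × 11.0 = 1.27×10⁻³ Pa/m
Isobar spacing: Δn = ΔP/|∂P/∂n| = 800 Pa / 1.27×10⁻³ Pa/m = 629205 m ≈ 630 km

630 km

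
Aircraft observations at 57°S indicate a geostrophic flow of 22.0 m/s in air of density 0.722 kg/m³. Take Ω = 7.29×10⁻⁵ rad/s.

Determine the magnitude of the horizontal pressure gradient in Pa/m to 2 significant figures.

Coriolis parameter at 57°S:
f = 2Ω sin φ = 2 × 7.29×10⁻⁵ × sin 57° = 1.22×10⁻⁴ s⁻¹
Geostrophic balance rearranged: |∂P/∂n| = f ρ V_g
|∂P/∂n| = 1.22×10⁻⁴ × 0.722 × 22.0 = 1.94×10⁻³ Pa/m

1.9×10⁻³ Pa/m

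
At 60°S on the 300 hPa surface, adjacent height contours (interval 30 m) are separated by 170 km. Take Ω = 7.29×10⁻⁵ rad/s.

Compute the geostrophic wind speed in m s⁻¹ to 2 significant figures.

14 m s⁻¹

Coriolis parameter at 60°S:
f = 2Ω sin φ = 2 × 7.29×10⁻⁵ × sin 60° = 1.26×10⁻⁴ s⁻¹
Height gradient: |∂Z/∂n| = 30 m / 170000 m = 1.76×10⁻⁴
On a pressure surface, geostrophic balance gives V_g = (g/f)|∂Z/∂n|:
V_g = 9.81 × 1.76×10⁻⁴ / 1.26×10⁻⁴ = 13.7 m/s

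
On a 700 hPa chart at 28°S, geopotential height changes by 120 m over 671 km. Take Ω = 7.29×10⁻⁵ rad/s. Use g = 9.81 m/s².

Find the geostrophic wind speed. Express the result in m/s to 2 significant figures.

Coriolis parameter at 28°S:
f = 2Ω sin φ = 2 × 7.29×10⁻⁵ × sin 28° = 6.84×10⁻⁵ s⁻¹
Height gradient: |∂Z/∂n| = 120 m / 671000 m = 1.79×10⁻⁴
On a pressure surface, geostrophic balance gives V_g = (g/f)|∂Z/∂n|:
V_g = 9.81 × 1.79×10⁻⁴ / 6.84×10⁻⁵ = 25.6 m/s

26 m/s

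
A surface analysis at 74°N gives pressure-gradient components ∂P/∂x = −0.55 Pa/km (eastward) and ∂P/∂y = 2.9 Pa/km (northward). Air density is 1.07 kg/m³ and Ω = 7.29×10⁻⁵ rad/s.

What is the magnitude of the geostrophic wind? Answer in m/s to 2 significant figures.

Coriolis parameter at 74°N:
f = 2Ω sin φ = 2 × 7.29×10⁻⁵ × sin 74° = 1.40×10⁻⁴ s⁻¹
Component geostrophic relations (x east, y north):
u_g = −(1/(fρ)) ∂P/∂y,  v_g = (1/(fρ)) ∂P/∂x
u_g = −(2.9×10⁻³)/(1.40×10⁻⁴ × 1.07) = −19.3 m/s;  v_g = (−0.55×10⁻³)/(1.40×10⁻⁴ × 1.07) = −3.67 m/s
|V_g| = √(u_g² + v_g²) = 19.7 m/s

20 m/s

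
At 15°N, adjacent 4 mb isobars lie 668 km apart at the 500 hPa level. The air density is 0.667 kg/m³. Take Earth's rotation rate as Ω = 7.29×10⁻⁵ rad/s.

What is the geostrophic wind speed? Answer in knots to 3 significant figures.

46.2 knots

Coriolis parameter at 15°N:
f = 2Ω sin φ = 2 × 7.29×10⁻⁵ × sin 15° = 3.77×10⁻⁵ s⁻¹
Pressure gradient: |∂P/∂n| = 400 Pa / 668000 m = 5.99×10⁻⁴ Pa/m
Geostrophic balance (pressure-gradient force = Coriolis force):
V_g = (1/(fρ)) |∂P/∂n| = 5.99×10⁻⁴ / (3.77×10⁻⁵ × 0.667) = 23.8 m/s
Converting: 23.8 m/s × 1.944 = 46.2 knots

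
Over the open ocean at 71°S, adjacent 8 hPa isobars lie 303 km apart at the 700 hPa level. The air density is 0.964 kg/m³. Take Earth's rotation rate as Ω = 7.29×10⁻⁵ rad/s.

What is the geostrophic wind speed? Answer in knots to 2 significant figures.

39 knots

Coriolis parameter at 71°S:
f = 2Ω sin φ = 2 × 7.29×10⁻⁵ × sin 71° = 1.38×10⁻⁴ s⁻¹
Pressure gradient: |∂P/∂n| = 800 Pa / 303000 m = 2.64×10⁻³ Pa/m
Geostrophic balance (pressure-gradient force = Coriolis force):
V_g = (1/(fρ)) |∂P/∂n| = 2.64×10⁻³ / (1.38×10⁻⁴ × 0.964) = 19.9 m/s
Converting: 19.9 m/s × 1.944 = 39 knots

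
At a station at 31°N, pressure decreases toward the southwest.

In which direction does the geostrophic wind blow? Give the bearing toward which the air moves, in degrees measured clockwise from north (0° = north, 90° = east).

315°

The pressure-gradient force points toward the southwest (bearing 225°).
Geostrophic balance: in the Northern Hemisphere the Coriolis force deflects motion to the right, so the geostrophic wind blows 90° to the right of the pressure-gradient force (low pressure on the left).
Rotating 225° by 90° clockwise gives 315° — the wind blows toward the northwest.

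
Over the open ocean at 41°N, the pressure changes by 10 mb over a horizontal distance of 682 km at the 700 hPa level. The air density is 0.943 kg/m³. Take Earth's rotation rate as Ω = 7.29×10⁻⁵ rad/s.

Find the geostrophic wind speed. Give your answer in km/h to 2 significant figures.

Coriolis parameter at 41°N:
f = 2Ω sin φ = 2 × 7.29×10⁻⁵ × sin 41° = 9.57×10⁻⁵ s⁻¹
Pressure gradient: |∂P/∂n| = 1000 Pa / 682000 m = 1.47×10⁻³ Pa/m
Geostrophic balance (pressure-gradient force = Coriolis force):
V_g = (1/(fρ)) |∂P/∂n| = 1.47×10⁻³ / (9.57×10⁻⁵ × 0.943) = 16.3 m/s
Converting: 16.3 m/s × 3.6 = 59 km/h

59 km/h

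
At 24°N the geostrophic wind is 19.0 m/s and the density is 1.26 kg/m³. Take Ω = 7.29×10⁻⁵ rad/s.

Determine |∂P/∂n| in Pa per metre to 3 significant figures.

Coriolis parameter at 24°N:
f = 2Ω sin φ = 2 × 7.29×10⁻⁵ × sin 24° = 5.93×10⁻⁵ s⁻¹
Geostrophic balance rearranged: |∂P/∂n| = f ρ V_g
|∂P/∂n| = 5.93×10⁻⁵ × 1.26 × 19.0 = 1.42×10⁻³ Pa/m

1.42×10⁻³ Pa/m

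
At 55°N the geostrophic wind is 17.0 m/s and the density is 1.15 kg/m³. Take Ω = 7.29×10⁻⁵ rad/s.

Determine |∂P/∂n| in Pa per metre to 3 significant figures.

2.33×10⁻³ Pa/m

Coriolis parameter at 55°N:
f = 2Ω sin φ = 2 × 7.29×10⁻⁵ × sin 55° = 1.19×10⁻⁴ s⁻¹
Geostrophic balance rearranged: |∂P/∂n| = f ρ V_g
|∂P/∂n| = 1.19×10⁻⁴ × 1.15 × 17.0 = 2.33×10⁻³ Pa/m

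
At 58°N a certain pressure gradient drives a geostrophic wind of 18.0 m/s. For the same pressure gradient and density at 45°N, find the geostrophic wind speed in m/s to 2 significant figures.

With the same pressure gradient and density, V_g ∝ 1/f ∝ 1/sin φ.
V₂ = V₁ · sin φ₁ / sin φ₂ = 18.0 × sin 58° / sin 45°
V₂ = 18.0 × 0.8480/0.7071 = 22 m/s

22 m/s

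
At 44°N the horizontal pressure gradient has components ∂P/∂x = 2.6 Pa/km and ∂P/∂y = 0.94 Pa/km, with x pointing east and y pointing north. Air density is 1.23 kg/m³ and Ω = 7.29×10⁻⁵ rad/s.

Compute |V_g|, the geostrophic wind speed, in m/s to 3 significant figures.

22.2 m/s

Coriolis parameter at 44°N:
f = 2Ω sin φ = 2 × 7.29×10⁻⁵ × sin 44° = 1.01×10⁻⁴ s⁻¹
Component geostrophic relations (x east, y north):
u_g = −(1/(fρ)) ∂P/∂y,  v_g = (1/(fρ)) ∂P/∂x
u_g = −(0.94×10⁻³)/(1.01×10⁻⁴ × 1.23) = −7.55 m/s;  v_g = (2.6×10⁻³)/(1.01×10⁻⁴ × 1.23) = 20.9 m/s
|V_g| = √(u_g² + v_g²) = 22.2 m/s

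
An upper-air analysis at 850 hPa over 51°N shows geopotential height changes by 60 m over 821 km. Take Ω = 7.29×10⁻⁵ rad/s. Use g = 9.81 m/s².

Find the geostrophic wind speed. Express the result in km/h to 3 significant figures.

22.8 km/h

Coriolis parameter at 51°N:
f = 2Ω sin φ = 2 × 7.29×10⁻⁵ × sin 51° = 1.13×10⁻⁴ s⁻¹
Height gradient: |∂Z/∂n| = 60 m / 821000 m = 7.31×10⁻⁵
On a pressure surface, geostrophic balance gives V_g = (g/f)|∂Z/∂n|:
V_g = 9.81 × 7.31×10⁻⁵ / 1.13×10⁻⁴ = 6.33 m/s
Converting: 6.33 m/s × 3.6 = 22.8 km/h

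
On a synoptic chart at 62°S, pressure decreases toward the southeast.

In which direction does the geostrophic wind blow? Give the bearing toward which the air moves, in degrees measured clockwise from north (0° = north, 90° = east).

The pressure-gradient force points toward the southeast (bearing 135°).
Geostrophic balance: in the Southern Hemisphere the Coriolis force deflects motion to the left, so the geostrophic wind blows 90° to the left of the pressure-gradient force (low pressure on the right).
Rotating 135° by 90° counterclockwise gives 045° — the wind blows toward the northeast.

045°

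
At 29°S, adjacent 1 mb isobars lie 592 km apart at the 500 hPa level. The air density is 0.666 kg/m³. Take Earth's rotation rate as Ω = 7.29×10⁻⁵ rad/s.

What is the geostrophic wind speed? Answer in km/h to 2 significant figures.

13 km/h

Coriolis parameter at 29°S:
f = 2Ω sin φ = 2 × 7.29×10⁻⁵ × sin 29° = 7.07×10⁻⁵ s⁻¹
Pressure gradient: |∂P/∂n| = 100 Pa / 592000 m = 1.69×10⁻⁴ Pa/m
Geostrophic balance (pressure-gradient force = Coriolis force):
V_g = (1/(fρ)) |∂P/∂n| = 1.69×10⁻⁴ / (7.07×10⁻⁵ × 0.666) = 3.59 m/s
Converting: 3.59 m/s × 3.6 = 13 km/h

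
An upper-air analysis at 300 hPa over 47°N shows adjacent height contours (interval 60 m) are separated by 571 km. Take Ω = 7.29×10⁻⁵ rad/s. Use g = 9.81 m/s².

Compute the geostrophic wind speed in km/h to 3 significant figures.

Coriolis parameter at 47°N:
f = 2Ω sin φ = 2 × 7.29×10⁻⁵ × sin 47° = 1.07×10⁻⁴ s⁻¹
Height gradient: |∂Z/∂n| = 60 m / 571000 m = 1.05×10⁻⁴
On a pressure surface, geostrophic balance gives V_g = (g/f)|∂Z/∂n|:
V_g = 9.81 × 1.05×10⁻⁴ / 1.07×10⁻⁴ = 9.67 m/s
Converting: 9.67 m/s × 3.6 = 34.8 km/h

34.8 km/h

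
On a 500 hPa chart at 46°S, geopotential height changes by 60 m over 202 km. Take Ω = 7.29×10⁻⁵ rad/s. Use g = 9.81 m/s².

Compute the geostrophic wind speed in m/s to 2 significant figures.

Coriolis parameter at 46°S:
f = 2Ω sin φ = 2 × 7.29×10⁻⁵ × sin 46° = 1.05×10⁻⁴ s⁻¹
Height gradient: |∂Z/∂n| = 60 m / 202000 m = 2.97×10⁻⁴
On a pressure surface, geostrophic balance gives V_g = (g/f)|∂Z/∂n|:
V_g = 9.81 × 2.97×10⁻⁴ / 1.05×10⁻⁴ = 27.8 m/s

28 m/s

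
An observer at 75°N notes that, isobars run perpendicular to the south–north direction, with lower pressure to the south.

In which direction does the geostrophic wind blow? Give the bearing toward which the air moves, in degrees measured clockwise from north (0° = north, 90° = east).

270°

The pressure-gradient force points toward the south (bearing 180°).
Geostrophic balance: in the Northern Hemisphere the Coriolis force deflects motion to the right, so the geostrophic wind blows 90° to the right of the pressure-gradient force (low pressure on the left).
Rotating 180° by 90° clockwise gives 270° — the wind blows toward the west.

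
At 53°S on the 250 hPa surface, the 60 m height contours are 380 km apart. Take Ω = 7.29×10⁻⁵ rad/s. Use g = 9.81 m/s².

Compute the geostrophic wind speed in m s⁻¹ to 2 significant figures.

Coriolis parameter at 53°S:
f = 2Ω sin φ = 2 × 7.29×10⁻⁵ × sin 53° = 1.16×10⁻⁴ s⁻¹
Height gradient: |∂Z/∂n| = 60 m / 380000 m = 1.58×10⁻⁴
On a pressure surface, geostrophic balance gives V_g = (g/f)|∂Z/∂n|:
V_g = 9.81 × 1.58×10⁻⁴ / 1.16×10⁻⁴ = 13.3 m/s

13 m s⁻¹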